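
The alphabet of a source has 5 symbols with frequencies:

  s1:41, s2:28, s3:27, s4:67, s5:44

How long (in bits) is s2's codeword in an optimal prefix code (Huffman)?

3

Repeatedly merge the two smallest:
s3(27) + s2(28) → 55
s1(41) + s5(44) → 85
55 + s4(67) → 122
85 + 122 → 207
s2 sits 3 levels below the root, so its codeword is 3 bits.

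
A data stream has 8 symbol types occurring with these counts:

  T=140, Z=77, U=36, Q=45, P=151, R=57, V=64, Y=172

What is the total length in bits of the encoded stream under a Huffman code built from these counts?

2105

Build the Huffman tree bottom-up:
U(36) + Q(45) → 81
R(57) + V(64) → 121
Z(77) + 81 → 158
121 + T(140) → 261
P(151) + 158 → 309
Y(172) + 261 → 433
309 + 433 → 742
Total encoded bits = sum of merged weights = 81 + 121 + 158 + 261 + 309 + 433 + 742 = 2105.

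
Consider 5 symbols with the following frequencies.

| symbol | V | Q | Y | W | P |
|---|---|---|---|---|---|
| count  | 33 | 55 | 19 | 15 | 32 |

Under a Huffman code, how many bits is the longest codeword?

3

Merge the two lowest-weight nodes at each step:
W(15) + Y(19) → 34
P(32) + V(33) → 65
34 + Q(55) → 89
65 + 89 → 154
The first pair merged (W, Y) ends up deepest, at depth 3.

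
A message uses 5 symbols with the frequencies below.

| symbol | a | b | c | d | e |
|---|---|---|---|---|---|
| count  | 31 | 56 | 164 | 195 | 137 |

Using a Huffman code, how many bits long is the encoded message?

1253

Greedily combine the two least-frequent nodes:
merge a(31) and b(56): 87
merge 87 and e(137): 224
merge c(164) and d(195): 359
merge 224 and 359: 583
Each symbol's bit-cost is frequency × depth; summing gives 1253 bits (equivalently 87 + 224 + 359 + 583).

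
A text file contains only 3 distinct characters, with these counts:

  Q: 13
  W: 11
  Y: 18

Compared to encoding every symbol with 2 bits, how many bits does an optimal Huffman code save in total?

18

Fixed-length: 2 bits × 42 symbols = 84 bits.
Huffman merges:
merge W(11) and Q(13): 24
merge Y(18) and 24: 42
Huffman total = 24 + 42 = 66 bits.
Saving = 84 − 66 = 18 bits.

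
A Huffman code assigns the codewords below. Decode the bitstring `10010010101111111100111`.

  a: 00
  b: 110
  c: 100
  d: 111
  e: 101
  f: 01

Read left to right; each codeword is recognised as soon as it completes (prefix code):
  100→c | 100→c | 101→e | 01→f | 111→d | 111→d | 100→c | 111→d
Decoded message: ccefddcd

ccefddcd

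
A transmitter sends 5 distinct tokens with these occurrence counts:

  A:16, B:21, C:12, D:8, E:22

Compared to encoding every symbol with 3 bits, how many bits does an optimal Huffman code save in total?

59

Fixed-length: 3 bits × 79 symbols = 237 bits.
Huffman merges:
D(8) + C(12) → 20
A(16) + 20 → 36
B(21) + E(22) → 43
36 + 43 → 79
Huffman total = 20 + 36 + 43 + 79 = 178 bits.
Saving = 237 − 178 = 59 bits.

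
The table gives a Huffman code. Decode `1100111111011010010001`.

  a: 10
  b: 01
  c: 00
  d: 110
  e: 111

Read left to right; each codeword is recognised as soon as it completes (prefix code):
  110→d | 01→b | 111→e | 110→d | 110→d | 10→a | 01→b | 00→c | 01→b
Decoded message: dbeddabcb

dbeddabcb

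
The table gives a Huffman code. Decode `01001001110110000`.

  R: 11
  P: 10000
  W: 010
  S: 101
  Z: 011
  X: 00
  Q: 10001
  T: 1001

WWZSP

Read left to right; each codeword is recognised as soon as it completes (prefix code):
  010→W | 010→W | 011→Z | 101→S | 10000→P
Decoded message: WWZSP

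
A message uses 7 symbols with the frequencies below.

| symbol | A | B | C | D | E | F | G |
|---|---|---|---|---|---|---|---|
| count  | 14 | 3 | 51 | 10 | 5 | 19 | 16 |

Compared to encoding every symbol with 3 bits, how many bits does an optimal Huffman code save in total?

Fixed-length: 3 bits × 118 symbols = 354 bits.
Huffman merges:
combine B(3), E(5) → 8
combine 8, D(10) → 18
combine A(14), G(16) → 30
combine 18, F(19) → 37
combine 30, 37 → 67
combine C(51), 67 → 118
Huffman total = 8 + 18 + 30 + 37 + 67 + 118 = 278 bits.
Saving = 354 − 278 = 76 bits.

76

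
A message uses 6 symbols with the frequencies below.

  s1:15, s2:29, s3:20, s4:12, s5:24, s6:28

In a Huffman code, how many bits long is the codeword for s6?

2

Repeatedly merge the two smallest:
merge s4(12) and s1(15): 27
merge s3(20) and s5(24): 44
merge 27 and s6(28): 55
merge s2(29) and 44: 73
merge 55 and 73: 128
s6 sits 2 levels below the root, so its codeword is 2 bits.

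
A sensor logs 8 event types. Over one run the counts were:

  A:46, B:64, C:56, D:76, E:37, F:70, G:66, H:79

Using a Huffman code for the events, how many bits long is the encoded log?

Build the Huffman tree bottom-up:
E(37) + A(46) → 83
C(56) + B(64) → 120
G(66) + F(70) → 136
D(76) + H(79) → 155
83 + 120 → 203
136 + 155 → 291
203 + 291 → 494
Each symbol's bit-cost is frequency × depth; summing gives 1482 bits (equivalently 83 + 120 + 136 + 155 + 203 + 291 + 494).

1482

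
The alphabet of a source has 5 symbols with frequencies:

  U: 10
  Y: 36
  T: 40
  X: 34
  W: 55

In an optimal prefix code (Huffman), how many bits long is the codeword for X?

Repeatedly merge the two smallest:
merge U(10) and X(34): 44
merge Y(36) and T(40): 76
merge 44 and W(55): 99
merge 76 and 99: 175
The subtree containing X is merged 3 times, so code length = 3.

3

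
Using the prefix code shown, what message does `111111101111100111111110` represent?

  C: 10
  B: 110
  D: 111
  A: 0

DDCDBADDB

Read left to right; each codeword is recognised as soon as it completes (prefix code):
  111→D | 111→D | 10→C | 111→D | 110→B | 0→A | 111→D | 111→D | 110→B
Decoded message: DDCDBADDB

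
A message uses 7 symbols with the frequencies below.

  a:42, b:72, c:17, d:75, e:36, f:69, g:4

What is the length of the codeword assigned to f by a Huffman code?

2

Build the tree from the bottom:
merge g(4) and c(17): 21
merge 21 and e(36): 57
merge a(42) and 57: 99
merge f(69) and b(72): 141
merge d(75) and 99: 174
merge 141 and 174: 315
f's leaf is at depth 2, giving a 2-bit codeword.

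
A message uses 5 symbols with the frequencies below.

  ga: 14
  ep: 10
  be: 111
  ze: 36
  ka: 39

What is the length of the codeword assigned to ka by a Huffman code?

Build the tree from the bottom:
ep(10) + ga(14) → 24
24 + ze(36) → 60
ka(39) + 60 → 99
99 + be(111) → 210
ka sits 2 levels below the root, so its codeword is 2 bits.

2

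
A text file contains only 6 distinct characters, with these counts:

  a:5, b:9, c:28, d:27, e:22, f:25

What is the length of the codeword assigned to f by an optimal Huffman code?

Repeatedly merge the two smallest:
combine a(5), b(9) → 14
combine 14, e(22) → 36
combine f(25), d(27) → 52
combine c(28), 36 → 64
combine 52, 64 → 116
f sits 2 levels below the root, so its codeword is 2 bits.

2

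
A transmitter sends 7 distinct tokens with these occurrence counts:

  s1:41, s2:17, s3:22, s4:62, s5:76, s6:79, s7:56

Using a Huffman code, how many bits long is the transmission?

Greedily combine the two least-frequent nodes:
merge s2(17) and s3(22): 39
merge 39 and s1(41): 80
merge s7(56) and s4(62): 118
merge s5(76) and s6(79): 155
merge 80 and 118: 198
merge 155 and 198: 353
Total encoded bits = sum of merged weights = 39 + 80 + 118 + 155 + 198 + 353 = 943.

943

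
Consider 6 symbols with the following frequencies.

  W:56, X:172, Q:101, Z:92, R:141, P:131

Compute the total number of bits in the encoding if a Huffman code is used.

Greedily combine the two least-frequent nodes:
combine W(56), Z(92) → 148
combine Q(101), P(131) → 232
combine R(141), 148 → 289
combine X(172), 232 → 404
combine 289, 404 → 693
Total encoded bits = sum of merged weights = 148 + 232 + 289 + 404 + 693 = 1766.

1766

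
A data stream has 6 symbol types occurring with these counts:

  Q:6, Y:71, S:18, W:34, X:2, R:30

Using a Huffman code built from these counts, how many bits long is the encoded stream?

341

Greedily combine the two least-frequent nodes:
merge X(2) and Q(6): 8
merge 8 and S(18): 26
merge 26 and R(30): 56
merge W(34) and 56: 90
merge Y(71) and 90: 161
Each symbol's bit-cost is frequency × depth; summing gives 341 bits (equivalently 8 + 26 + 56 + 90 + 161).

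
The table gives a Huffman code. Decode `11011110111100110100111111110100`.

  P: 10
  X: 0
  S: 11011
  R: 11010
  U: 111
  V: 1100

Read left to right; each codeword is recognised as soon as it completes (prefix code):
  11011→S | 11011→S | 1100→V | 11010→R | 0→X | 111→U | 111→U | 11010→R | 0→X
Decoded message: SSVRXUURX

SSVRXUURX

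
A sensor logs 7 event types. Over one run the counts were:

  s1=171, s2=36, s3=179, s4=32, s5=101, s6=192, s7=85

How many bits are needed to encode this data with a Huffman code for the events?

2067

Merge the two smallest weights repeatedly:
s4(32) + s2(36) → 68
68 + s7(85) → 153
s5(101) + 153 → 254
s1(171) + s3(179) → 350
s6(192) + 254 → 446
350 + 446 → 796
Total encoded bits = sum of merged weights = 68 + 153 + 254 + 350 + 446 + 796 = 2067.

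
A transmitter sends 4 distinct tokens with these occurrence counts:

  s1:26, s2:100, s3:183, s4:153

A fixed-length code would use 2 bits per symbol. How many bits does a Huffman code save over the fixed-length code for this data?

Fixed-length: 2 bits × 462 symbols = 924 bits.
Huffman merges:
merge s1(26) and s2(100): 126
merge 126 and s4(153): 279
merge s3(183) and 279: 462
Huffman total = 126 + 279 + 462 = 867 bits.
Saving = 924 − 867 = 57 bits.

57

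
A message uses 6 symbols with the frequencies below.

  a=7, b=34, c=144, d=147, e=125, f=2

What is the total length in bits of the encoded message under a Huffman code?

970

Build the Huffman tree bottom-up:
combine f(2), a(7) → 9
combine 9, b(34) → 43
combine 43, e(125) → 168
combine c(144), d(147) → 291
combine 168, 291 → 459
Each symbol's bit-cost is frequency × depth; summing gives 970 bits (equivalently 9 + 43 + 168 + 291 + 459).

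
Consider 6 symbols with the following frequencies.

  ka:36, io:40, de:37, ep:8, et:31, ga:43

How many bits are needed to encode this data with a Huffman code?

Build the Huffman tree bottom-up:
combine ep(8), et(31) → 39
combine ka(36), de(37) → 73
combine 39, io(40) → 79
combine ga(43), 73 → 116
combine 79, 116 → 195
The encoded length is the sum of every internal node's weight: 39 + 73 + 79 + 116 + 195 = 502 bits.

502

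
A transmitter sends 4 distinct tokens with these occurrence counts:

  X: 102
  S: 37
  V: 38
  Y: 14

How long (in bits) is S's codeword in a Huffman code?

3

Huffman merges, smallest pair first:
Y(14) + S(37) → 51
V(38) + 51 → 89
89 + X(102) → 191
The subtree containing S is merged 3 times, so code length = 3.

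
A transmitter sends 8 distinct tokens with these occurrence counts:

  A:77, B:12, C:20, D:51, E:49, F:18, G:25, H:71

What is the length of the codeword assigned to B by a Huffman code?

4

Huffman merges, smallest pair first:
B(12) + F(18) → 30
C(20) + G(25) → 45
30 + 45 → 75
E(49) + D(51) → 100
H(71) + 75 → 146
A(77) + 100 → 177
146 + 177 → 323
The subtree containing B is merged 4 times, so code length = 4.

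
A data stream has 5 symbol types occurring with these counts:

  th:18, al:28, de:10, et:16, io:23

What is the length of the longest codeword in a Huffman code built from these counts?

3

Merge the two lowest-weight nodes at each step:
de(10) + et(16) → 26
th(18) + io(23) → 41
26 + al(28) → 54
41 + 54 → 95
The rarest symbols sit at the bottom; the longest codeword is 3 bits.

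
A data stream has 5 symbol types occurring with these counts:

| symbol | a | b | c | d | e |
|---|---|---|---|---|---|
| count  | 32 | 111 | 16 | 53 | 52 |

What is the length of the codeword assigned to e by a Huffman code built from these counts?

3

Build the tree from the bottom:
combine c(16), a(32) → 48
combine 48, e(52) → 100
combine d(53), 100 → 153
combine b(111), 153 → 264
e's leaf is at depth 3, giving a 3-bit codeword.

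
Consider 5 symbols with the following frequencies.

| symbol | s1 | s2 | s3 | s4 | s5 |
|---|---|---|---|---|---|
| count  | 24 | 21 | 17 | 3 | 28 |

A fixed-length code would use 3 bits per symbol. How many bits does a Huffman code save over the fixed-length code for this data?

73

Fixed-length: 3 bits × 93 symbols = 279 bits.
Huffman merges:
merge s4(3) and s3(17): 20
merge 20 and s2(21): 41
merge s1(24) and s5(28): 52
merge 41 and 52: 93
Huffman total = 20 + 41 + 52 + 93 = 206 bits.
Saving = 279 − 206 = 73 bits.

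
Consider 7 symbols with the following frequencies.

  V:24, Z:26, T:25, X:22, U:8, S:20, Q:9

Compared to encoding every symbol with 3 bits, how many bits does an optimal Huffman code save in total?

34

Fixed-length: 3 bits × 134 symbols = 402 bits.
Huffman merges:
combine U(8), Q(9) → 17
combine 17, S(20) → 37
combine X(22), V(24) → 46
combine T(25), Z(26) → 51
combine 37, 46 → 83
combine 51, 83 → 134
Huffman total = 17 + 37 + 46 + 51 + 83 + 134 = 368 bits.
Saving = 402 − 368 = 34 bits.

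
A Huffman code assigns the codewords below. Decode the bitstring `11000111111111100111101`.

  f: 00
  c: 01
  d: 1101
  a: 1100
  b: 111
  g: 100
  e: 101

Read left to right; each codeword is recognised as soon as it completes (prefix code):
  1100→a | 01→c | 111→b | 111→b | 111→b | 00→f | 111→b | 101→e
Decoded message: acbbbfbe

acbbbfbe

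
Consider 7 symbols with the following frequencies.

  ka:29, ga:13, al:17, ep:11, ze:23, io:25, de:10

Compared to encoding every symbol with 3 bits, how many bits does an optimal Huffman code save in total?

33

Fixed-length: 3 bits × 128 symbols = 384 bits.
Huffman merges:
de(10) + ep(11) → 21
ga(13) + al(17) → 30
21 + ze(23) → 44
io(25) + ka(29) → 54
30 + 44 → 74
54 + 74 → 128
Huffman total = 21 + 30 + 44 + 54 + 74 + 128 = 351 bits.
Saving = 384 − 351 = 33 bits.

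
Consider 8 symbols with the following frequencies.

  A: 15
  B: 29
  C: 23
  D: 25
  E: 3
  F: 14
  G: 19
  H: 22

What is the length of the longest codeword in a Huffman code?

4

Merge the two lowest-weight nodes at each step:
combine E(3), F(14) → 17
combine A(15), 17 → 32
combine G(19), H(22) → 41
combine C(23), D(25) → 48
combine B(29), 32 → 61
combine 41, 48 → 89
combine 61, 89 → 150
Maximum depth reached is 4.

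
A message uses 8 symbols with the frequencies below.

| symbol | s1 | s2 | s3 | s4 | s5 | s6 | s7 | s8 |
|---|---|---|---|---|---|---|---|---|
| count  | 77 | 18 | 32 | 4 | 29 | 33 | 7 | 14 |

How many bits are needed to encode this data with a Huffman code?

567

Greedily combine the two least-frequent nodes:
combine s4(4), s7(7) → 11
combine 11, s8(14) → 25
combine s2(18), 25 → 43
combine s5(29), s3(32) → 61
combine s6(33), 43 → 76
combine 61, 76 → 137
combine s1(77), 137 → 214
The encoded length is the sum of every internal node's weight: 11 + 25 + 43 + 61 + 76 + 137 + 214 = 567 bits.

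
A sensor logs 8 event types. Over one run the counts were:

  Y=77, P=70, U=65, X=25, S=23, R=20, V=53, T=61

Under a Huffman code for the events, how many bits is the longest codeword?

5

Merge the two lowest-weight nodes at each step:
R(20) + S(23) → 43
X(25) + 43 → 68
V(53) + T(61) → 114
U(65) + 68 → 133
P(70) + Y(77) → 147
114 + 133 → 247
147 + 247 → 394
Maximum depth reached is 5.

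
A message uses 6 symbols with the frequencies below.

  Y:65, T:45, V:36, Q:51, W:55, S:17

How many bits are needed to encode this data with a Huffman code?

Greedily combine the two least-frequent nodes:
combine S(17), V(36) → 53
combine T(45), Q(51) → 96
combine 53, W(55) → 108
combine Y(65), 96 → 161
combine 108, 161 → 269
The encoded length is the sum of every internal node's weight: 53 + 96 + 108 + 161 + 269 = 687 bits.

687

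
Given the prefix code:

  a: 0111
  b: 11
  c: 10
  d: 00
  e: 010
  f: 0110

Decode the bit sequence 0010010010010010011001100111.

dceeeeffa

Read left to right; each codeword is recognised as soon as it completes (prefix code):
  00→d | 10→c | 010→e | 010→e | 010→e | 010→e | 0110→f | 0110→f | 0111→a
Decoded message: dceeeeffa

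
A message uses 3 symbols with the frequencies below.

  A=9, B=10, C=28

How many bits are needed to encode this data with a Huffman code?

66

Build the Huffman tree bottom-up:
A(9) + B(10) → 19
19 + C(28) → 47
The encoded length is the sum of every internal node's weight: 19 + 47 = 66 bits.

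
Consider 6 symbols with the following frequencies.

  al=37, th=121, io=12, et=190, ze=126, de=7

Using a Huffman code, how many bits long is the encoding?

1048

Merge the two smallest weights repeatedly:
merge de(7) and io(12): 19
merge 19 and al(37): 56
merge 56 and th(121): 177
merge ze(126) and 177: 303
merge et(190) and 303: 493
Total encoded bits = sum of merged weights = 19 + 56 + 177 + 303 + 493 = 1048.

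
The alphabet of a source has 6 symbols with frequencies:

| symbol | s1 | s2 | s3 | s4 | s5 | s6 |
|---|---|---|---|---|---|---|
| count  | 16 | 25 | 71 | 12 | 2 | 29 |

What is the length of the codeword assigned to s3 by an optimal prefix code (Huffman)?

1

Huffman merges, smallest pair first:
combine s5(2), s4(12) → 14
combine 14, s1(16) → 30
combine s2(25), s6(29) → 54
combine 30, 54 → 84
combine s3(71), 84 → 155
s3 sits one level below the root: a 1-bit codeword.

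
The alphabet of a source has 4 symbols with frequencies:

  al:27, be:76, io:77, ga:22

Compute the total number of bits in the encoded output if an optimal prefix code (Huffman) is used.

Merge the two smallest weights repeatedly:
ga(22) + al(27) → 49
49 + be(76) → 125
io(77) + 125 → 202
Total encoded bits = sum of merged weights = 49 + 125 + 202 = 376.

376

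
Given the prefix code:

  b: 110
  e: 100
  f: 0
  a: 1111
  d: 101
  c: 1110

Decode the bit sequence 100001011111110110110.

Read left to right; each codeword is recognised as soon as it completes (prefix code):
  100→e | 0→f | 0→f | 101→d | 1111→a | 110→b | 110→b | 110→b
Decoded message: effdabbb

effdabbb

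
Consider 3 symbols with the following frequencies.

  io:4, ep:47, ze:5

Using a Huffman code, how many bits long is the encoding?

Greedily combine the two least-frequent nodes:
combine io(4), ze(5) → 9
combine 9, ep(47) → 56
Total encoded bits = sum of merged weights = 9 + 56 = 65.

65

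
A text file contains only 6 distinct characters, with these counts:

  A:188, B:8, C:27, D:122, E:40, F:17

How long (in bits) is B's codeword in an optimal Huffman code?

5

Build the tree from the bottom:
combine B(8), F(17) → 25
combine 25, C(27) → 52
combine E(40), 52 → 92
combine 92, D(122) → 214
combine A(188), 214 → 402
B's leaf is at depth 5, giving a 5-bit codeword.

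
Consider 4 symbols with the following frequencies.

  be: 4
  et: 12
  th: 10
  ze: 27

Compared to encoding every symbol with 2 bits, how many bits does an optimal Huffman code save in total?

Fixed-length: 2 bits × 53 symbols = 106 bits.
Huffman merges:
combine be(4), th(10) → 14
combine et(12), 14 → 26
combine 26, ze(27) → 53
Huffman total = 14 + 26 + 53 = 93 bits.
Saving = 106 − 93 = 13 bits.

13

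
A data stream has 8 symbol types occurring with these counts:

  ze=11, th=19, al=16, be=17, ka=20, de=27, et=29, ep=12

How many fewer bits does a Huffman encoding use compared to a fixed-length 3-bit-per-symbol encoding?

6

Fixed-length: 3 bits × 151 symbols = 453 bits.
Huffman merges:
combine ze(11), ep(12) → 23
combine al(16), be(17) → 33
combine th(19), ka(20) → 39
combine 23, de(27) → 50
combine et(29), 33 → 62
combine 39, 50 → 89
combine 62, 89 → 151
Huffman total = 23 + 33 + 39 + 50 + 62 + 89 + 151 = 447 bits.
Saving = 453 − 447 = 6 bits.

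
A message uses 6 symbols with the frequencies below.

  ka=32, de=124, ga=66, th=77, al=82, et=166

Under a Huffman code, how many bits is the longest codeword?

Merge the two lowest-weight nodes at each step:
ka(32) + ga(66) → 98
th(77) + al(82) → 159
98 + de(124) → 222
159 + et(166) → 325
222 + 325 → 547
The first pair merged (ka, ga) ends up deepest, at depth 3.

3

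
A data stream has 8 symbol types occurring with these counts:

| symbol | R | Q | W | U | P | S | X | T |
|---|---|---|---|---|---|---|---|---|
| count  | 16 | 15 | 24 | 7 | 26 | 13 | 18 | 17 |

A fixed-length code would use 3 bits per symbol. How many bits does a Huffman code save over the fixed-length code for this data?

6

Fixed-length: 3 bits × 136 symbols = 408 bits.
Huffman merges:
merge U(7) and S(13): 20
merge Q(15) and R(16): 31
merge T(17) and X(18): 35
merge 20 and W(24): 44
merge P(26) and 31: 57
merge 35 and 44: 79
merge 57 and 79: 136
Huffman total = 20 + 31 + 35 + 44 + 57 + 79 + 136 = 402 bits.
Saving = 408 − 402 = 6 bits.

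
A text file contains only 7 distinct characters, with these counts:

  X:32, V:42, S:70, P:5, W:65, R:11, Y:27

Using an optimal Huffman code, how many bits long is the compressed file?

Build the Huffman tree bottom-up:
merge P(5) and R(11): 16
merge 16 and Y(27): 43
merge X(32) and V(42): 74
merge 43 and W(65): 108
merge S(70) and 74: 144
merge 108 and 144: 252
The encoded length is the sum of every internal node's weight: 16 + 43 + 74 + 108 + 144 + 252 = 637 bits.

637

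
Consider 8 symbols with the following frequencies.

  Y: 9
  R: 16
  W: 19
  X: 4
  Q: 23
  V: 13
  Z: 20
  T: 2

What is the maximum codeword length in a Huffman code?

5

Merge the two lowest-weight nodes at each step:
combine T(2), X(4) → 6
combine 6, Y(9) → 15
combine V(13), 15 → 28
combine R(16), W(19) → 35
combine Z(20), Q(23) → 43
combine 28, 35 → 63
combine 43, 63 → 106
Maximum depth reached is 5.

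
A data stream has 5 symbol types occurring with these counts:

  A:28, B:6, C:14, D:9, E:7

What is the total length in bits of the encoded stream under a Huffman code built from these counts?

Build the Huffman tree bottom-up:
combine B(6), E(7) → 13
combine D(9), 13 → 22
combine C(14), 22 → 36
combine A(28), 36 → 64
Each symbol's bit-cost is frequency × depth; summing gives 135 bits (equivalently 13 + 22 + 36 + 64).

135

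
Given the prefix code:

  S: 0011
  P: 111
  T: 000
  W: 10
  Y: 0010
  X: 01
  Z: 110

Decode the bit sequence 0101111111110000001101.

XXPPZTSX

Read left to right; each codeword is recognised as soon as it completes (prefix code):
  01→X | 01→X | 111→P | 111→P | 110→Z | 000→T | 0011→S | 01→X
Decoded message: XXPPZTSX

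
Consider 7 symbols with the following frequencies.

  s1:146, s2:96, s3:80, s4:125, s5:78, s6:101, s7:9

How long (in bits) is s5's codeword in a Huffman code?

4

Build the tree from the bottom:
combine s7(9), s5(78) → 87
combine s3(80), 87 → 167
combine s2(96), s6(101) → 197
combine s4(125), s1(146) → 271
combine 167, 197 → 364
combine 271, 364 → 635
The subtree containing s5 is merged 4 times, so code length = 4.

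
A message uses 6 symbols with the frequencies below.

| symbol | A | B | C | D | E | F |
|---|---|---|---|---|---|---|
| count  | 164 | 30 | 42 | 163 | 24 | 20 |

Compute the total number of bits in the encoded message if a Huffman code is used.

954

Greedily combine the two least-frequent nodes:
merge F(20) and E(24): 44
merge B(30) and C(42): 72
merge 44 and 72: 116
merge 116 and D(163): 279
merge A(164) and 279: 443
Each symbol's bit-cost is frequency × depth; summing gives 954 bits (equivalently 44 + 72 + 116 + 279 + 443).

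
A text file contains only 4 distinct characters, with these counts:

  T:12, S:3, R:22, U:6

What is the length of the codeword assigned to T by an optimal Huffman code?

Build the tree from the bottom:
S(3) + U(6) → 9
9 + T(12) → 21
21 + R(22) → 43
T's leaf is at depth 2, giving a 2-bit codeword.

2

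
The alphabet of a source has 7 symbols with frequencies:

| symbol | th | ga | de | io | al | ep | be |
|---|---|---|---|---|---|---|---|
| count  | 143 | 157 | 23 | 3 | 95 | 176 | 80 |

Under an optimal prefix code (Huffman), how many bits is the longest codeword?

5

Merge the two lowest-weight nodes at each step:
io(3) + de(23) → 26
26 + be(80) → 106
al(95) + 106 → 201
th(143) + ga(157) → 300
ep(176) + 201 → 377
300 + 377 → 677
The first pair merged (io, de) ends up deepest, at depth 5.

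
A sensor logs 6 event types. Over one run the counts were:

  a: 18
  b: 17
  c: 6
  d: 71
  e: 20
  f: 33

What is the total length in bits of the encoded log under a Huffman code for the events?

376

Greedily combine the two least-frequent nodes:
merge c(6) and b(17): 23
merge a(18) and e(20): 38
merge 23 and f(33): 56
merge 38 and 56: 94
merge d(71) and 94: 165
Each symbol's bit-cost is frequency × depth; summing gives 376 bits (equivalently 23 + 38 + 56 + 94 + 165).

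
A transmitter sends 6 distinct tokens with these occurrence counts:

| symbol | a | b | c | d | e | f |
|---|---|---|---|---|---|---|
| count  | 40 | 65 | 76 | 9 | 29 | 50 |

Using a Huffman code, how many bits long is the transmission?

654

Build the Huffman tree bottom-up:
merge d(9) and e(29): 38
merge 38 and a(40): 78
merge f(50) and b(65): 115
merge c(76) and 78: 154
merge 115 and 154: 269
The encoded length is the sum of every internal node's weight: 38 + 78 + 115 + 154 + 269 = 654 bits.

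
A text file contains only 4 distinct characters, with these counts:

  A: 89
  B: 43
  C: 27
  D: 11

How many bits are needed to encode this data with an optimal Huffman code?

Greedily combine the two least-frequent nodes:
D(11) + C(27) → 38
38 + B(43) → 81
81 + A(89) → 170
Each symbol's bit-cost is frequency × depth; summing gives 289 bits (equivalently 38 + 81 + 170).

289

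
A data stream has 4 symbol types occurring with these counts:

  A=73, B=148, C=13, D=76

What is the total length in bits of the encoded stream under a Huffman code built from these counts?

558

Greedily combine the two least-frequent nodes:
merge C(13) and A(73): 86
merge D(76) and 86: 162
merge B(148) and 162: 310
Total encoded bits = sum of merged weights = 86 + 162 + 310 = 558.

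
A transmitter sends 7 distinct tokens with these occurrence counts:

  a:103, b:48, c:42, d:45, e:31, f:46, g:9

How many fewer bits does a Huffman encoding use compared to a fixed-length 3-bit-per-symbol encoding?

111

Fixed-length: 3 bits × 324 symbols = 972 bits.
Huffman merges:
merge g(9) and e(31): 40
merge 40 and c(42): 82
merge d(45) and f(46): 91
merge b(48) and 82: 130
merge 91 and a(103): 194
merge 130 and 194: 324
Huffman total = 40 + 82 + 91 + 130 + 194 + 324 = 861 bits.
Saving = 972 − 861 = 111 bits.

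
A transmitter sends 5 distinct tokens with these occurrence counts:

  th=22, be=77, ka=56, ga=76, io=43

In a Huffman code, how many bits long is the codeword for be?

Repeatedly merge the two smallest:
th(22) + io(43) → 65
ka(56) + 65 → 121
ga(76) + be(77) → 153
121 + 153 → 274
be sits 2 levels below the root, so its codeword is 2 bits.

2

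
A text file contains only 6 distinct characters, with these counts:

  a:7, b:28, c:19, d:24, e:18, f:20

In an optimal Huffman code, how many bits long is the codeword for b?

2

Build the tree from the bottom:
a(7) + e(18) → 25
c(19) + f(20) → 39
d(24) + 25 → 49
b(28) + 39 → 67
49 + 67 → 116
The subtree containing b is merged 2 times, so code length = 2.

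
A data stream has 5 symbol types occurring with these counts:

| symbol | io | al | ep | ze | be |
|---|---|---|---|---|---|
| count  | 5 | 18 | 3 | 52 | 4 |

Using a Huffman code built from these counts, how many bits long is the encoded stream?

131

Greedily combine the two least-frequent nodes:
ep(3) + be(4) → 7
io(5) + 7 → 12
12 + al(18) → 30
30 + ze(52) → 82
Total encoded bits = sum of merged weights = 7 + 12 + 30 + 82 = 131.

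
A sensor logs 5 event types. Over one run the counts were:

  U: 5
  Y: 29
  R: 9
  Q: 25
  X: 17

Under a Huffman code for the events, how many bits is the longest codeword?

3

Merge the two lowest-weight nodes at each step:
U(5) + R(9) → 14
14 + X(17) → 31
Q(25) + Y(29) → 54
31 + 54 → 85
The first pair merged (U, R) ends up deepest, at depth 3.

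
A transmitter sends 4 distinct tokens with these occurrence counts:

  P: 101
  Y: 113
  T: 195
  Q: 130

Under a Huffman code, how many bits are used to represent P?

2

Build the tree from the bottom:
merge P(101) and Y(113): 214
merge Q(130) and T(195): 325
merge 214 and 325: 539
P's leaf is at depth 2, giving a 2-bit codeword.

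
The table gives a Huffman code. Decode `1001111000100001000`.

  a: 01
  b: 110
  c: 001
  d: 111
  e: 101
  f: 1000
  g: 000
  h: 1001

hdgfag

Read left to right; each codeword is recognised as soon as it completes (prefix code):
  1001→h | 111→d | 000→g | 1000→f | 01→a | 000→g
Decoded message: hdgfag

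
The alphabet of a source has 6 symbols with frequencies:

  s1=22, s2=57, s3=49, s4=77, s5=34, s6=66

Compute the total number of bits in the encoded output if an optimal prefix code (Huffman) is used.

Merge the two smallest weights repeatedly:
s1(22) + s5(34) → 56
s3(49) + 56 → 105
s2(57) + s6(66) → 123
s4(77) + 105 → 182
123 + 182 → 305
Total encoded bits = sum of merged weights = 56 + 105 + 123 + 182 + 305 = 771.

771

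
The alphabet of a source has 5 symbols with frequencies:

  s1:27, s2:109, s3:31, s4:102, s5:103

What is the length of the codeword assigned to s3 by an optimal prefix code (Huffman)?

Build the tree from the bottom:
s1(27) + s3(31) → 58
58 + s4(102) → 160
s5(103) + s2(109) → 212
160 + 212 → 372
s3 sits 3 levels below the root, so its codeword is 3 bits.

3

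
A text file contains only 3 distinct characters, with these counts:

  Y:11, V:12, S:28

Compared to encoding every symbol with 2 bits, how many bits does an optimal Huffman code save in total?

Fixed-length: 2 bits × 51 symbols = 102 bits.
Huffman merges:
merge Y(11) and V(12): 23
merge 23 and S(28): 51
Huffman total = 23 + 51 = 74 bits.
Saving = 102 − 74 = 28 bits.

28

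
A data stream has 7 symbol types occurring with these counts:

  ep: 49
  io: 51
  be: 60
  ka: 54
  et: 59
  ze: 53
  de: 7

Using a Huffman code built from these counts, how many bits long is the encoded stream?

936

Build the Huffman tree bottom-up:
merge de(7) and ep(49): 56
merge io(51) and ze(53): 104
merge ka(54) and 56: 110
merge et(59) and be(60): 119
merge 104 and 110: 214
merge 119 and 214: 333
Each symbol's bit-cost is frequency × depth; summing gives 936 bits (equivalently 56 + 104 + 110 + 119 + 214 + 333).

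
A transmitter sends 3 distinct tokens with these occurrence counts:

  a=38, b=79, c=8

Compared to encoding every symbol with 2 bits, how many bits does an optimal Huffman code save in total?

79

Fixed-length: 2 bits × 125 symbols = 250 bits.
Huffman merges:
merge c(8) and a(38): 46
merge 46 and b(79): 125
Huffman total = 46 + 125 = 171 bits.
Saving = 250 − 171 = 79 bits.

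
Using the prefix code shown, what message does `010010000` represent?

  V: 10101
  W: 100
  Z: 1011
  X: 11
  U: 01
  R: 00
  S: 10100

URWR

Read left to right; each codeword is recognised as soon as it completes (prefix code):
  01→U | 00→R | 100→W | 00→R
Decoded message: URWR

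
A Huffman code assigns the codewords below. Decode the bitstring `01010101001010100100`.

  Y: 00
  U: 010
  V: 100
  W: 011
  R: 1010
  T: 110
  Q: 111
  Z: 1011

Read left to right; each codeword is recognised as soon as it completes (prefix code):
  010→U | 1010→R | 100→V | 1010→R | 100→V | 100→V
Decoded message: URVRVV

URVRVV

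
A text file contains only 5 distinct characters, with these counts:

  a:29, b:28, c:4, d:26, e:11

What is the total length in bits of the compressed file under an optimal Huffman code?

Greedily combine the two least-frequent nodes:
c(4) + e(11) → 15
15 + d(26) → 41
b(28) + a(29) → 57
41 + 57 → 98
Total encoded bits = sum of merged weights = 15 + 41 + 57 + 98 = 211.

211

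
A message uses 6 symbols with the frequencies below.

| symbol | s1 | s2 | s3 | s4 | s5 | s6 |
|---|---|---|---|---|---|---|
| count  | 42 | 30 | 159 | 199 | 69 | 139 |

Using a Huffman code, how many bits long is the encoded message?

Merge the two smallest weights repeatedly:
merge s2(30) and s1(42): 72
merge s5(69) and 72: 141
merge s6(139) and 141: 280
merge s3(159) and s4(199): 358
merge 280 and 358: 638
Total encoded bits = sum of merged weights = 72 + 141 + 280 + 358 + 638 = 1489.

1489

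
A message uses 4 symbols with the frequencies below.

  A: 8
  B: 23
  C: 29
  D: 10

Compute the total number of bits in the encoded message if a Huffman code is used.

Build the Huffman tree bottom-up:
A(8) + D(10) → 18
18 + B(23) → 41
C(29) + 41 → 70
Total encoded bits = sum of merged weights = 18 + 41 + 70 = 129.

129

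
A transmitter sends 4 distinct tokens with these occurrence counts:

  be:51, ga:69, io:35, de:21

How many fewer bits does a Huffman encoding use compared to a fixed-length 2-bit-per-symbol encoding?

13

Fixed-length: 2 bits × 176 symbols = 352 bits.
Huffman merges:
de(21) + io(35) → 56
be(51) + 56 → 107
ga(69) + 107 → 176
Huffman total = 56 + 107 + 176 = 339 bits.
Saving = 352 − 339 = 13 bits.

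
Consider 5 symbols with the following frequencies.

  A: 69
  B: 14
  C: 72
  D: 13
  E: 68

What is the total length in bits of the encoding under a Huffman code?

Merge the two smallest weights repeatedly:
D(13) + B(14) → 27
27 + E(68) → 95
A(69) + C(72) → 141
95 + 141 → 236
The encoded length is the sum of every internal node's weight: 27 + 95 + 141 + 236 = 499 bits.

499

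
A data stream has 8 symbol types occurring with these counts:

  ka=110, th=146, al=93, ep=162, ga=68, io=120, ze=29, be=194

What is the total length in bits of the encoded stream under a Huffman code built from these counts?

Build the Huffman tree bottom-up:
ze(29) + ga(68) → 97
al(93) + 97 → 190
ka(110) + io(120) → 230
th(146) + ep(162) → 308
190 + be(194) → 384
230 + 308 → 538
384 + 538 → 922
Each symbol's bit-cost is frequency × depth; summing gives 2669 bits (equivalently 97 + 190 + 230 + 308 + 384 + 538 + 922).

2669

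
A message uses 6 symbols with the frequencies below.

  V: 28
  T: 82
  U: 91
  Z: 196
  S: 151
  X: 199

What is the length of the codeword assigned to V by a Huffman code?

Huffman merges, smallest pair first:
merge V(28) and T(82): 110
merge U(91) and 110: 201
merge S(151) and Z(196): 347
merge X(199) and 201: 400
merge 347 and 400: 747
V's leaf is at depth 4, giving a 4-bit codeword.

4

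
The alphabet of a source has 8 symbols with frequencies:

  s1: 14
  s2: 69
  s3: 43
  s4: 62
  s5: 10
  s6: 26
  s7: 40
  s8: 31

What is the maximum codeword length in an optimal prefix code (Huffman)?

Merge the two lowest-weight nodes at each step:
merge s5(10) and s1(14): 24
merge 24 and s6(26): 50
merge s8(31) and s7(40): 71
merge s3(43) and 50: 93
merge s4(62) and s2(69): 131
merge 71 and 93: 164
merge 131 and 164: 295
The rarest symbols sit at the bottom; the longest codeword is 5 bits.

5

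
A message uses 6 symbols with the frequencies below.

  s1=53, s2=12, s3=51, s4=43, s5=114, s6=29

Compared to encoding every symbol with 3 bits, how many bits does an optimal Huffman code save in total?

Fixed-length: 3 bits × 302 symbols = 906 bits.
Huffman merges:
combine s2(12), s6(29) → 41
combine 41, s4(43) → 84
combine s3(51), s1(53) → 104
combine 84, 104 → 188
combine s5(114), 188 → 302
Huffman total = 41 + 84 + 104 + 188 + 302 = 719 bits.
Saving = 906 − 719 = 187 bits.

187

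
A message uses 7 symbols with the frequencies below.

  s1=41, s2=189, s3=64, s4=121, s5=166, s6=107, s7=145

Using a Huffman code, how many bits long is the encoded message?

Merge the two smallest weights repeatedly:
combine s1(41), s3(64) → 105
combine 105, s6(107) → 212
combine s4(121), s7(145) → 266
combine s5(166), s2(189) → 355
combine 212, 266 → 478
combine 355, 478 → 833
Each symbol's bit-cost is frequency × depth; summing gives 2249 bits (equivalently 105 + 212 + 266 + 355 + 478 + 833).

2249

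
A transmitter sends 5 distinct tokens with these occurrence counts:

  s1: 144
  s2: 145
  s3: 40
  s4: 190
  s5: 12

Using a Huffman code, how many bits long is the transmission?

1114

Greedily combine the two least-frequent nodes:
combine s5(12), s3(40) → 52
combine 52, s1(144) → 196
combine s2(145), s4(190) → 335
combine 196, 335 → 531
The encoded length is the sum of every internal node's weight: 52 + 196 + 335 + 531 = 1114 bits.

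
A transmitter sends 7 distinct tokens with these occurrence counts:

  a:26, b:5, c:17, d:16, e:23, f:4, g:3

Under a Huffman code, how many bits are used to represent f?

5

Huffman merges, smallest pair first:
merge g(3) and f(4): 7
merge b(5) and 7: 12
merge 12 and d(16): 28
merge c(17) and e(23): 40
merge a(26) and 28: 54
merge 40 and 54: 94
f's leaf is at depth 5, giving a 5-bit codeword.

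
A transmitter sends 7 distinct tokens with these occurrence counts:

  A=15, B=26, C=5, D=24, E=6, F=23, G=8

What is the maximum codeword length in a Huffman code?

Merge the two lowest-weight nodes at each step:
C(5) + E(6) → 11
G(8) + 11 → 19
A(15) + 19 → 34
F(23) + D(24) → 47
B(26) + 34 → 60
47 + 60 → 107
Maximum depth reached is 5.

5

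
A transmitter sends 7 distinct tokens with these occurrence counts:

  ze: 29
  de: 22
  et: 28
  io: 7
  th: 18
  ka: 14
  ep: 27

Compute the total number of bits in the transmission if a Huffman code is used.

399

Build the Huffman tree bottom-up:
merge io(7) and ka(14): 21
merge th(18) and 21: 39
merge de(22) and ep(27): 49
merge et(28) and ze(29): 57
merge 39 and 49: 88
merge 57 and 88: 145
Each symbol's bit-cost is frequency × depth; summing gives 399 bits (equivalently 21 + 39 + 49 + 57 + 88 + 145).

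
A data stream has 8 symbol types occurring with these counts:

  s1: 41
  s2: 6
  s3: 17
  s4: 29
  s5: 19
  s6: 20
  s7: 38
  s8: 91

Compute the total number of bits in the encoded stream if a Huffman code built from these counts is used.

Merge the two smallest weights repeatedly:
combine s2(6), s3(17) → 23
combine s5(19), s6(20) → 39
combine 23, s4(29) → 52
combine s7(38), 39 → 77
combine s1(41), 52 → 93
combine 77, s8(91) → 168
combine 93, 168 → 261
The encoded length is the sum of every internal node's weight: 23 + 39 + 52 + 77 + 93 + 168 + 261 = 713 bits.

713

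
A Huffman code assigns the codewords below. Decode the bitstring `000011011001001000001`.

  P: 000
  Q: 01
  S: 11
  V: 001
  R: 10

Read left to right; each codeword is recognised as soon as it completes (prefix code):
  000→P | 01→Q | 10→R | 11→S | 001→V | 001→V | 000→P | 001→V
Decoded message: PQRSVVPV

PQRSVVPV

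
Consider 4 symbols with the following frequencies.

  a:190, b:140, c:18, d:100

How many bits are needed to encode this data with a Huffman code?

824

Build the Huffman tree bottom-up:
c(18) + d(100) → 118
118 + b(140) → 258
a(190) + 258 → 448
The encoded length is the sum of every internal node's weight: 118 + 258 + 448 = 824 bits.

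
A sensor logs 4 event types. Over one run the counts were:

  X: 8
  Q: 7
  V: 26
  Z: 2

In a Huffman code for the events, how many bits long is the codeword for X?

Repeatedly merge the two smallest:
Z(2) + Q(7) → 9
X(8) + 9 → 17
17 + V(26) → 43
X sits 2 levels below the root, so its codeword is 2 bits.

2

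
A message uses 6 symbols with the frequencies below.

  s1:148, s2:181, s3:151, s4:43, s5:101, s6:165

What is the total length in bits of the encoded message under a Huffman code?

Merge the two smallest weights repeatedly:
s4(43) + s5(101) → 144
144 + s1(148) → 292
s3(151) + s6(165) → 316
s2(181) + 292 → 473
316 + 473 → 789
The encoded length is the sum of every internal node's weight: 144 + 292 + 316 + 473 + 789 = 2014 bits.

2014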